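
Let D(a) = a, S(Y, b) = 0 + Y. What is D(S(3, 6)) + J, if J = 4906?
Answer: 4909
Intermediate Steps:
S(Y, b) = Y
D(S(3, 6)) + J = 3 + 4906 = 4909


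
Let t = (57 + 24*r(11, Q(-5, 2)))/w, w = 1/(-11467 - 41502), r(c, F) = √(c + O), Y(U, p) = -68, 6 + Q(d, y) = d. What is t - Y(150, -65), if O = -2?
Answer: -6832933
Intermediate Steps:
Q(d, y) = -6 + d
r(c, F) = √(-2 + c) (r(c, F) = √(c - 2) = √(-2 + c))
w = -1/52969 (w = 1/(-52969) = -1/52969 ≈ -1.8879e-5)
t = -6833001 (t = (57 + 24*√(-2 + 11))/(-1/52969) = (57 + 24*√9)*(-52969) = (57 + 24*3)*(-52969) = (57 + 72)*(-52969) = 129*(-52969) = -6833001)
t - Y(150, -65) = -6833001 - 1*(-68) = -6833001 + 68 = -6832933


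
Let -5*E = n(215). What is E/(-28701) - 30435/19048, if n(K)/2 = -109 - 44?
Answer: -485933707/303720360 ≈ -1.5999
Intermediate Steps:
n(K) = -306 (n(K) = 2*(-109 - 44) = 2*(-153) = -306)
E = 306/5 (E = -⅕*(-306) = 306/5 ≈ 61.200)
E/(-28701) - 30435/19048 = (306/5)/(-28701) - 30435/19048 = (306/5)*(-1/28701) - 30435*1/19048 = -34/15945 - 30435/19048 = -485933707/303720360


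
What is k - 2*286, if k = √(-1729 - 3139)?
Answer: -572 + 2*I*√1217 ≈ -572.0 + 69.771*I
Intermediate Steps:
k = 2*I*√1217 (k = √(-4868) = 2*I*√1217 ≈ 69.771*I)
k - 2*286 = 2*I*√1217 - 2*286 = 2*I*√1217 - 572 = -572 + 2*I*√1217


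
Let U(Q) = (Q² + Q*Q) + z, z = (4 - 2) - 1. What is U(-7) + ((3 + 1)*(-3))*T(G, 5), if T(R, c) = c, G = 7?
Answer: 39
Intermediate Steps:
z = 1 (z = 2 - 1 = 1)
U(Q) = 1 + 2*Q² (U(Q) = (Q² + Q*Q) + 1 = (Q² + Q²) + 1 = 2*Q² + 1 = 1 + 2*Q²)
U(-7) + ((3 + 1)*(-3))*T(G, 5) = (1 + 2*(-7)²) + ((3 + 1)*(-3))*5 = (1 + 2*49) + (4*(-3))*5 = (1 + 98) - 12*5 = 99 - 60 = 39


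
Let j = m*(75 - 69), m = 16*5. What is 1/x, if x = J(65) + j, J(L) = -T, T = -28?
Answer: 1/508 ≈ 0.0019685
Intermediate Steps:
m = 80
j = 480 (j = 80*(75 - 69) = 80*6 = 480)
J(L) = 28 (J(L) = -1*(-28) = 28)
x = 508 (x = 28 + 480 = 508)
1/x = 1/508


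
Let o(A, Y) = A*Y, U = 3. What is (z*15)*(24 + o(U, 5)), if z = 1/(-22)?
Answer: -585/22 ≈ -26.591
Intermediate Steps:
z = -1/22 ≈ -0.045455
(z*15)*(24 + o(U, 5)) = (-1/22*15)*(24 + 3*5) = -15*(24 + 15)/22 = -15/22*39 = -585/22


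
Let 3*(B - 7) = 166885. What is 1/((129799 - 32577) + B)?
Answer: 3/458572 ≈ 6.5420e-6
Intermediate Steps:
B = 166906/3 (B = 7 + (⅓)*166885 = 7 + 166885/3 = 166906/3 ≈ 55635.)
1/((129799 - 32577) + B) = 1/((129799 - 32577) + 166906/3) = 1/(97222 + 166906/3) = 1/(458572/3) = 3/458572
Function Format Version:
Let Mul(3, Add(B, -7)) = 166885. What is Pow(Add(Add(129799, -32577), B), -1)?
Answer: Rational(3, 458572) ≈ 6.5420e-6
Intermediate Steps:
B = Rational(166906, 3) (B = Add(7, Mul(Rational(1, 3), 166885)) = Add(7, Rational(166885, 3)) = Rational(166906, 3) ≈ 55635.)
Pow(Add(Add(129799, -32577), B), -1) = Pow(Add(Add(129799, -32577), Rational(166906, 3)), -1) = Pow(Add(97222, Rational(166906, 3)), -1) = Pow(Rational(458572, 3), -1) = Rational(3, 458572)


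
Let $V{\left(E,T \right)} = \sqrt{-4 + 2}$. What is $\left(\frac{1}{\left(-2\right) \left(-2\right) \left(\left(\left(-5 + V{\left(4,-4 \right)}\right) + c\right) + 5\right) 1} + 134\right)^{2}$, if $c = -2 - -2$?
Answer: $\frac{\left(1072 - i \sqrt{2}\right)^{2}}{64} \approx 17956.0 - 47.376 i$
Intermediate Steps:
$V{\left(E,T \right)} = i \sqrt{2}$ ($V{\left(E,T \right)} = \sqrt{-2} = i \sqrt{2}$)
$c = 0$ ($c = -2 + 2 = 0$)
$\left(\frac{1}{\left(-2\right) \left(-2\right) \left(\left(\left(-5 + V{\left(4,-4 \right)}\right) + c\right) + 5\right) 1} + 134\right)^{2} = \left(\frac{1}{\left(-2\right) \left(-2\right) \left(\left(\left(-5 + i \sqrt{2}\right) + 0\right) + 5\right) 1} + 134\right)^{2} = \left(\frac{1}{4 \left(\left(-5 + i \sqrt{2}\right) + 5\right) 1} + 134\right)^{2} = \left(\frac{1}{4 i \sqrt{2} \cdot 1} + 134\right)^{2} = \left(\frac{1}{4 i \sqrt{2}} + 134\right)^{2} = \left(- \frac{i \sqrt{2}}{8} + 134\right)^{2} = \left(134 - \frac{i \sqrt{2}}{8}\right)^{2}$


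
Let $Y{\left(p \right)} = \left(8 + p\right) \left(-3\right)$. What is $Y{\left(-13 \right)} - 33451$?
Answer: $-33436$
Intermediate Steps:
$Y{\left(p \right)} = -24 - 3 p$
$Y{\left(-13 \right)} - 33451 = \left(-24 - -39\right) - 33451 = \left(-24 + 39\right) - 33451 = 15 - 33451 = -33436$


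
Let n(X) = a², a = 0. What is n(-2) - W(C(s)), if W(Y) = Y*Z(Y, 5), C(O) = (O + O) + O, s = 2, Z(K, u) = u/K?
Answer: -5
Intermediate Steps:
C(O) = 3*O (C(O) = 2*O + O = 3*O)
n(X) = 0 (n(X) = 0² = 0)
W(Y) = 5 (W(Y) = Y*(5/Y) = 5)
n(-2) - W(C(s)) = 0 - 1*5 = 0 - 5 = -5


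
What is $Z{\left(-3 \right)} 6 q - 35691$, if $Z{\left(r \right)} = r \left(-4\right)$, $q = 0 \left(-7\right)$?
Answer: $-35691$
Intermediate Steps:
$q = 0$
$Z{\left(r \right)} = - 4 r$
$Z{\left(-3 \right)} 6 q - 35691 = \left(-4\right) \left(-3\right) 6 \cdot 0 - 35691 = 12 \cdot 6 \cdot 0 - 35691 = 72 \cdot 0 - 35691 = 0 - 35691 = -35691$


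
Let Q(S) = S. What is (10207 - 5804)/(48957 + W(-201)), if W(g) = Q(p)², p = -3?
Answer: 4403/48966 ≈ 0.089920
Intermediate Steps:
W(g) = 9 (W(g) = (-3)² = 9)
(10207 - 5804)/(48957 + W(-201)) = (10207 - 5804)/(48957 + 9) = 4403/48966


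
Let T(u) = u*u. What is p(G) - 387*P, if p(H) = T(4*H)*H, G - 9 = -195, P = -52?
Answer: -102937572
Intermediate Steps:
G = -186 (G = 9 - 195 = -186)
T(u) = u**2
p(H) = 16*H**3 (p(H) = (4*H)**2*H = (16*H**2)*H = 16*H**3)
p(G) - 387*P = 16*(-186)**3 - 387*(-52) = 16*(-6434856) + 20124 = -102957696 + 20124 = -102937572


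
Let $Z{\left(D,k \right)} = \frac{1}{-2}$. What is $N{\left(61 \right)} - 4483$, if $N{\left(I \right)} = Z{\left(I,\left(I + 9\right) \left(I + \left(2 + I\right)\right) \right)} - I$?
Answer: $- \frac{9089}{2} \approx -4544.5$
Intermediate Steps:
$Z{\left(D,k \right)} = - \frac{1}{2}$
$N{\left(I \right)} = - \frac{1}{2} - I$
$N{\left(61 \right)} - 4483 = \left(- \frac{1}{2} - 61\right) - 4483 = - \frac{123}{2} - 4483 = - \frac{9089}{2}$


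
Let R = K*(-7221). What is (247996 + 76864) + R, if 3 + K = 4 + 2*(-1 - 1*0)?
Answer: 332081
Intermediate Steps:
K = -1 (K = -3 + (4 + 2*(-1 - 1*0)) = -3 + (4 + 2*(-1 + 0)) = -3 + (4 + 2*(-1)) = -3 + (4 - 2) = -3 + 2 = -1)
R = 7221 (R = -1*(-7221) = 7221)
(247996 + 76864) + R = (247996 + 76864) + 7221 = 324860 + 7221 = 332081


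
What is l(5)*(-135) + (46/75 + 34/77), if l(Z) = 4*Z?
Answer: -15586408/5775 ≈ -2698.9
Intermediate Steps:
l(5)*(-135) + (46/75 + 34/77) = (4*5)*(-135) + (46/75 + 34/77) = 20*(-135) + (46*(1/75) + 34*(1/77)) = -2700 + (46/75 + 34/77) = -2700 + 6092/5775 = -15586408/5775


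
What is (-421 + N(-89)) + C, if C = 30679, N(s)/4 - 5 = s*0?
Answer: 30278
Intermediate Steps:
N(s) = 20 (N(s) = 20 + 4*(s*0) = 20 + 4*0 = 20 + 0 = 20)
(-421 + N(-89)) + C = (-421 + 20) + 30679 = -401 + 30679 = 30278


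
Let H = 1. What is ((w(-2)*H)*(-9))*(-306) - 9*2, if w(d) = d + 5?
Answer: 8244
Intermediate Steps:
w(d) = 5 + d
((w(-2)*H)*(-9))*(-306) - 9*2 = (((5 - 2)*1)*(-9))*(-306) - 9*2 = ((3*1)*(-9))*(-306) - 18 = (3*(-9))*(-306) - 18 = -27*(-306) - 18 = 8262 - 18 = 8244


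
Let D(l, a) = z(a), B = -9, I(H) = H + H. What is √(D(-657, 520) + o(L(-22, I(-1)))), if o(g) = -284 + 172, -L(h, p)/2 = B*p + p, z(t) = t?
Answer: 2*√102 ≈ 20.199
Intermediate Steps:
I(H) = 2*H
L(h, p) = 16*p (L(h, p) = -2*(-9*p + p) = -(-16)*p = 16*p)
D(l, a) = a
o(g) = -112
√(D(-657, 520) + o(L(-22, I(-1)))) = √(520 - 112) = √408 = 2*√102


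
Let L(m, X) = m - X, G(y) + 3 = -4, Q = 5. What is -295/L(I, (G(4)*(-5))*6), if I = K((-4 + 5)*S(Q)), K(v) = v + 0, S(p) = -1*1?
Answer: 295/211 ≈ 1.3981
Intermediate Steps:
G(y) = -7 (G(y) = -3 - 4 = -7)
S(p) = -1
K(v) = v
I = -1 (I = (-4 + 5)*(-1) = 1*(-1) = -1)
-295/L(I, (G(4)*(-5))*6) = -295/(-1 - (-7*(-5))*6) = -295/(-1 - 35*6) = -295/(-1 - 1*210) = -295/(-1 - 210) = -295/(-211) = -295*(-1/211) = 295/211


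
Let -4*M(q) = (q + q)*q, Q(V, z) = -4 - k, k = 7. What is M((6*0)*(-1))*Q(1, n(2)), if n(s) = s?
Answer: 0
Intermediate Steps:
Q(V, z) = -11 (Q(V, z) = -4 - 1*7 = -4 - 7 = -11)
M(q) = -q**2/2 (M(q) = -(q + q)*q/4 = -2*q*q/4 = -q**2/2)
M((6*0)*(-1))*Q(1, n(2)) = -((6*0)*(-1))**2/2*(-11) = -(0*(-1))**2/2*(-11) = -1/2*0**2*(-11) = -1/2*0*(-11) = 0*(-11) = 0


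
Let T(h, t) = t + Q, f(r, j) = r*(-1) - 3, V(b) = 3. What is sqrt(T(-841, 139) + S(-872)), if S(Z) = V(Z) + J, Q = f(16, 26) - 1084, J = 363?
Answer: I*sqrt(598) ≈ 24.454*I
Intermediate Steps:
f(r, j) = -3 - r (f(r, j) = -r - 3 = -3 - r)
Q = -1103 (Q = (-3 - 1*16) - 1084 = (-3 - 16) - 1084 = -19 - 1084 = -1103)
T(h, t) = -1103 + t (T(h, t) = t - 1103 = -1103 + t)
S(Z) = 366 (S(Z) = 3 + 363 = 366)
sqrt(T(-841, 139) + S(-872)) = sqrt((-1103 + 139) + 366) = sqrt(-964 + 366) = sqrt(-598) = I*sqrt(598)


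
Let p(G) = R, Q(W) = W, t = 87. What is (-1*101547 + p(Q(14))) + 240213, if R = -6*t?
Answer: 138144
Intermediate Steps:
R = -522 (R = -6*87 = -522)
p(G) = -522
(-1*101547 + p(Q(14))) + 240213 = (-1*101547 - 522) + 240213 = (-101547 - 522) + 240213 = -102069 + 240213 = 138144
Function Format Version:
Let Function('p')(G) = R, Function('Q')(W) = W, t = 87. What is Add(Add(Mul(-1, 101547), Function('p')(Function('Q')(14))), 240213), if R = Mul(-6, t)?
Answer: 138144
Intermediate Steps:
R = -522 (R = Mul(-6, 87) = -522)
Function('p')(G) = -522
Add(Add(Mul(-1, 101547), Function('p')(Function('Q')(14))), 240213) = Add(Add(Mul(-1, 101547), -522), 240213) = Add(Add(-101547, -522), 240213) = Add(-102069, 240213) = 138144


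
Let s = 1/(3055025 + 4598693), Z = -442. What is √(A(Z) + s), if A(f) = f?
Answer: 3*I*√2876899383238210/7653718 ≈ 21.024*I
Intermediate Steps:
s = 1/7653718 ≈ 1.3066e-7
√(A(Z) + s) = √(-442 + 1/7653718) = √(-3382943355/7653718) = 3*I*√2876899383238210/7653718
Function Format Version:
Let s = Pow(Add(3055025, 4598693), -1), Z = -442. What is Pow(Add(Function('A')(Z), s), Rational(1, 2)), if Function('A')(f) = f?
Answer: Mul(Rational(3, 7653718), I, Pow(2876899383238210, Rational(1, 2))) ≈ Mul(21.024, I)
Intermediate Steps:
s = Rational(1, 7653718) (s = Pow(7653718, -1) = Rational(1, 7653718) ≈ 1.3066e-7)
Pow(Add(Function('A')(Z), s), Rational(1, 2)) = Pow(Add(-442, Rational(1, 7653718)), Rational(1, 2)) = Pow(Rational(-3382943355, 7653718), Rational(1, 2)) = Mul(Rational(3, 7653718), I, Pow(2876899383238210, Rational(1, 2)))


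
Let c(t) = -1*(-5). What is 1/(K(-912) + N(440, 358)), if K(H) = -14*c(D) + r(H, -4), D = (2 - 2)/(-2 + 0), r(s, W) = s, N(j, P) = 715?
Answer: -1/267 ≈ -0.0037453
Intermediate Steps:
D = 0 (D = 0/(-2) = 0*(-1/2) = 0)
c(t) = 5
K(H) = -70 + H (K(H) = -14*5 + H = -70 + H)
1/(K(-912) + N(440, 358)) = 1/((-70 - 912) + 715) = 1/(-982 + 715) = 1/(-267) = -1/267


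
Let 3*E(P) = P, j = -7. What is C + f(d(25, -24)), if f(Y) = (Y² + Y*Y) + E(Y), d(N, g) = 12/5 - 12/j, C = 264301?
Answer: 323811877/1225 ≈ 2.6434e+5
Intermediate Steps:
E(P) = P/3
d(N, g) = 144/35 (d(N, g) = 12/5 - 12/(-7) = 12*(⅕) - 12*(-⅐) = 12/5 + 12/7 = 144/35)
f(Y) = 2*Y² + Y/3 (f(Y) = (Y² + Y*Y) + Y/3 = (Y² + Y²) + Y/3 = 2*Y² + Y/3)
C + f(d(25, -24)) = 264301 + (⅓)*(144/35)*(1 + 6*(144/35)) = 264301 + (⅓)*(144/35)*(1 + 864/35) = 264301 + (⅓)*(144/35)*(899/35) = 264301 + 43152/1225 = 323811877/1225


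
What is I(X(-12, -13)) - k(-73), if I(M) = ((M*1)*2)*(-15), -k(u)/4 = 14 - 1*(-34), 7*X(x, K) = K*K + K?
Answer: -3336/7 ≈ -476.57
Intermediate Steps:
X(x, K) = K/7 + K²/7 (X(x, K) = (K*K + K)/7 = (K² + K)/7 = (K + K²)/7 = K/7 + K²/7)
k(u) = -192 (k(u) = -4*(14 - 1*(-34)) = -4*(14 + 34) = -4*48 = -192)
I(M) = -30*M (I(M) = (M*2)*(-15) = (2*M)*(-15) = -30*M)
I(X(-12, -13)) - k(-73) = -30*(-13)*(1 - 13)/7 - 1*(-192) = -30*(-13)*(-12)/7 + 192 = -30*156/7 + 192 = -4680/7 + 192 = -3336/7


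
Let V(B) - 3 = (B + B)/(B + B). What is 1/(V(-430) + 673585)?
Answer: 1/673589 ≈ 1.4846e-6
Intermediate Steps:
V(B) = 4 (V(B) = 3 + (B + B)/(B + B) = 3 + (2*B)/((2*B)) = 3 + (2*B)*(1/(2*B)) = 3 + 1 = 4)
1/(V(-430) + 673585) = 1/(4 + 673585) = 1/673589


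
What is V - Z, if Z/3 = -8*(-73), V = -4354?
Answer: -6106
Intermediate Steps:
Z = 1752 (Z = 3*(-8*(-73)) = 3*584 = 1752)
V - Z = -4354 - 1*1752 = -4354 - 1752 = -6106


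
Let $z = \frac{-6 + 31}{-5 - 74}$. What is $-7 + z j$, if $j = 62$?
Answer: $- \frac{2103}{79} \approx -26.62$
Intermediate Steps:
$z = - \frac{25}{79}$ ($z = \frac{25}{-79} = 25 \left(- \frac{1}{79}\right) = - \frac{25}{79} \approx -0.31646$)
$-7 + z j = -7 - \frac{1550}{79} = - \frac{2103}{79}$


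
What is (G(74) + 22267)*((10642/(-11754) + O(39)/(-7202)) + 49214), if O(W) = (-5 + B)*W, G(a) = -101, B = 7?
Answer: 1775838095114828/1627929 ≈ 1.0909e+9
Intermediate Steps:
O(W) = 2*W (O(W) = (-5 + 7)*W = 2*W)
(G(74) + 22267)*((10642/(-11754) + O(39)/(-7202)) + 49214) = (-101 + 22267)*((10642/(-11754) + (2*39)/(-7202)) + 49214) = 22166*((10642*(-1/11754) + 78*(-1/7202)) + 49214) = 22166*((-5321/5877 - 3/277) + 49214) = 22166*(-1491548/1627929 + 49214) = 22166*(80115406258/1627929) = 1775838095114828/1627929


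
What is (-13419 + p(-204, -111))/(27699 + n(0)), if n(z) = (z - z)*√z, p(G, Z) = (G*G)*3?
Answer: 37143/9233 ≈ 4.0229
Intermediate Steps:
p(G, Z) = 3*G² (p(G, Z) = G²*3 = 3*G²)
n(z) = 0 (n(z) = 0*√z = 0)
(-13419 + p(-204, -111))/(27699 + n(0)) = (-13419 + 3*(-204)²)/(27699 + 0) = (-13419 + 3*41616)/27699 = (-13419 + 124848)*(1/27699) = 111429*(1/27699) = 37143/9233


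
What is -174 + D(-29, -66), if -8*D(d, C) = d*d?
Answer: -2233/8 ≈ -279.13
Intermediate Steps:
D(d, C) = -d²/8 (D(d, C) = -d*d/8 = -d²/8)
-174 + D(-29, -66) = -174 - ⅛*(-29)² = -174 - ⅛*841 = -174 - 841/8 = -2233/8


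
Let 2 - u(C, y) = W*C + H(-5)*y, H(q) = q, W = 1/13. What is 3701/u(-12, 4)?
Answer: 48113/298 ≈ 161.45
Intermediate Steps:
W = 1/13 ≈ 0.076923
u(C, y) = 2 + 5*y - C/13 (u(C, y) = 2 - (C/13 - 5*y) = 2 - (-5*y + C/13) = 2 + (5*y - C/13) = 2 + 5*y - C/13)
3701/u(-12, 4) = 3701/(2 + 5*4 - 1/13*(-12)) = 3701/(2 + 20 + 12/13) = 3701/(298/13) = 3701*(13/298) = 48113/298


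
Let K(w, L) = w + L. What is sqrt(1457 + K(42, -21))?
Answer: sqrt(1478) ≈ 38.445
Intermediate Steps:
K(w, L) = L + w
sqrt(1457 + K(42, -21)) = sqrt(1457 + (-21 + 42)) = sqrt(1457 + 21) = sqrt(1478)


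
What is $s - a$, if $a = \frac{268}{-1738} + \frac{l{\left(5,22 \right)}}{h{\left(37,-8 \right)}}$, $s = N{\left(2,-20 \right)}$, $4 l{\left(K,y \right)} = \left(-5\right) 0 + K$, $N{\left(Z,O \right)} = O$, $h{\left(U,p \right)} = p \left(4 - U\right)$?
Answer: $- \frac{1656011}{83424} \approx -19.851$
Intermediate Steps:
$l{\left(K,y \right)} = \frac{K}{4}$ ($l{\left(K,y \right)} = \frac{\left(-5\right) 0 + K}{4} = \frac{0 + K}{4} = \frac{K}{4}$)
$s = -20$
$a = - \frac{12469}{83424}$ ($a = \frac{268}{-1738} + \frac{\frac{1}{4} \cdot 5}{\left(-8\right) \left(4 - 37\right)} = 268 \left(- \frac{1}{1738}\right) + \frac{5}{4 \left(- 8 \left(4 - 37\right)\right)} = - \frac{134}{869} + \frac{5}{4 \left(\left(-8\right) \left(-33\right)\right)} = - \frac{134}{869} + \frac{5}{4 \cdot 264} = - \frac{134}{869} + \frac{5}{4} \cdot \frac{1}{264} = - \frac{134}{869} + \frac{5}{1056} = - \frac{12469}{83424} \approx -0.14947$)
$s - a = -20 - - \frac{12469}{83424} = -20 + \frac{12469}{83424} = - \frac{1656011}{83424}$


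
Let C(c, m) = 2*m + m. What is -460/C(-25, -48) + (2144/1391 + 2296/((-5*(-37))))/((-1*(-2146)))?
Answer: 31818479093/9940336380 ≈ 3.2009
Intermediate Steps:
C(c, m) = 3*m
-460/C(-25, -48) + (2144/1391 + 2296/((-5*(-37))))/((-1*(-2146))) = -460/(3*(-48)) + (2144/1391 + 2296/((-5*(-37))))/((-1*(-2146))) = -460/(-144) + (2144*(1/1391) + 2296/185)/2146 = -460*(-1/144) + (2144/1391 + 2296*(1/185))*(1/2146) = 115/36 + (2144/1391 + 2296/185)*(1/2146) = 115/36 + (3590376/257335)*(1/2146) = 115/36 + 1795188/276120455 = 31818479093/9940336380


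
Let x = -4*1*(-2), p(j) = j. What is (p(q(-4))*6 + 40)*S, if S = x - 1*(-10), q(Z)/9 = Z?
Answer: -3168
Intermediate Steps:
q(Z) = 9*Z
x = 8 (x = -4*(-2) = 8)
S = 18 (S = 8 - 1*(-10) = 8 + 10 = 18)
(p(q(-4))*6 + 40)*S = ((9*(-4))*6 + 40)*18 = (-36*6 + 40)*18 = (-216 + 40)*18 = -176*18 = -3168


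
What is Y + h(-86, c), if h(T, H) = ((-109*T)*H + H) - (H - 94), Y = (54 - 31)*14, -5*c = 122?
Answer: -1141548/5 ≈ -2.2831e+5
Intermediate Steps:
c = -122/5 (c = -⅕*122 = -122/5 ≈ -24.400)
Y = 322 (Y = 23*14 = 322)
h(T, H) = 94 - 109*H*T (h(T, H) = (-109*H*T + H) - (-94 + H) = (H - 109*H*T) + (94 - H) = 94 - 109*H*T)
Y + h(-86, c) = 322 + (94 - 109*(-122/5)*(-86)) = 322 + (94 - 1143628/5) = 322 - 1143158/5 = -1141548/5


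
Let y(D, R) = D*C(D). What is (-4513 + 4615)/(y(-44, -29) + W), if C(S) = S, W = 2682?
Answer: 51/2309 ≈ 0.022087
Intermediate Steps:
y(D, R) = D**2 (y(D, R) = D*D = D**2)
(-4513 + 4615)/(y(-44, -29) + W) = (-4513 + 4615)/((-44)**2 + 2682) = 102/(1936 + 2682) = 102/4618 = 102*(1/4618) = 51/2309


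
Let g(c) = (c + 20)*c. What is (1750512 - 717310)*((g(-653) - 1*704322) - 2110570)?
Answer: -2481279030686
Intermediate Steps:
g(c) = c*(20 + c) (g(c) = (20 + c)*c = c*(20 + c))
(1750512 - 717310)*((g(-653) - 1*704322) - 2110570) = (1750512 - 717310)*((-653*(20 - 653) - 1*704322) - 2110570) = 1033202*((-653*(-633) - 704322) - 2110570) = 1033202*((413349 - 704322) - 2110570) = 1033202*(-290973 - 2110570) = 1033202*(-2401543) = -2481279030686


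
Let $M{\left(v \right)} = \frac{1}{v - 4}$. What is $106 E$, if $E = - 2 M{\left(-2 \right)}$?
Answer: $\frac{106}{3} \approx 35.333$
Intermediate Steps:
$M{\left(v \right)} = \frac{1}{-4 + v}$
$E = \frac{1}{3}$ ($E = - \frac{2}{-4 - 2} = - \frac{2}{-6} = \left(-2\right) \left(- \frac{1}{6}\right) = \frac{1}{3} \approx 0.33333$)
$106 E = 106 \cdot \frac{1}{3} = \frac{106}{3}$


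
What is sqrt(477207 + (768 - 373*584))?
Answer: sqrt(260143) ≈ 510.04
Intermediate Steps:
sqrt(477207 + (768 - 373*584)) = sqrt(477207 + (768 - 217832)) = sqrt(477207 - 217064) = sqrt(260143)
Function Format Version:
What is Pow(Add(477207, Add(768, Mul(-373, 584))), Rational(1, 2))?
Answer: Pow(260143, Rational(1, 2)) ≈ 510.04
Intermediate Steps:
Pow(Add(477207, Add(768, Mul(-373, 584))), Rational(1, 2)) = Pow(Add(477207, Add(768, -217832)), Rational(1, 2)) = Pow(Add(477207, -217064), Rational(1, 2)) = Pow(260143, Rational(1, 2))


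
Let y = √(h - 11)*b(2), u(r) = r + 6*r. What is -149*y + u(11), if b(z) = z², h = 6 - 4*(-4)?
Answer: 77 - 596*√11 ≈ -1899.7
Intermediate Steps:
h = 22 (h = 6 + 16 = 22)
u(r) = 7*r
y = 4*√11 (y = √(22 - 11)*2² = √11*4 = 4*√11 ≈ 13.266)
-149*y + u(11) = -596*√11 + 7*11 = -596*√11 + 77 = 77 - 596*√11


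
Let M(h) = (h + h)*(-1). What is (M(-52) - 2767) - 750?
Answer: -3413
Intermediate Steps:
M(h) = -2*h (M(h) = (2*h)*(-1) = -2*h)
(M(-52) - 2767) - 750 = (-2*(-52) - 2767) - 750 = (104 - 2767) - 750 = -2663 - 750 = -3413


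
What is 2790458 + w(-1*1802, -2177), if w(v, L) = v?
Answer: 2788656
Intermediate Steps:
2790458 + w(-1*1802, -2177) = 2790458 - 1*1802 = 2790458 - 1802 = 2788656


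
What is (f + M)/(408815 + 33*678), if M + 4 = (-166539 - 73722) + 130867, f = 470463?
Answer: 361065/431189 ≈ 0.83737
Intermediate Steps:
M = -109398 (M = -4 + ((-166539 - 73722) + 130867) = -4 + (-240261 + 130867) = -4 - 109394 = -109398)
(f + M)/(408815 + 33*678) = (470463 - 109398)/(408815 + 33*678) = 361065/(408815 + 22374) = 361065/431189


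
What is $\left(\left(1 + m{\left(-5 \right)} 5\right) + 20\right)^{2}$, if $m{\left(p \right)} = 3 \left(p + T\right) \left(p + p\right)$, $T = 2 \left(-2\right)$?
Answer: $1879641$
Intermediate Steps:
$T = -4$
$m{\left(p \right)} = 2 p \left(-12 + 3 p\right)$ ($m{\left(p \right)} = 3 \left(p - 4\right) \left(p + p\right) = 3 \left(-4 + p\right) 2 p = \left(-12 + 3 p\right) 2 p = 2 p \left(-12 + 3 p\right)$)
$\left(\left(1 + m{\left(-5 \right)} 5\right) + 20\right)^{2} = \left(\left(1 + 6 \left(-5\right) \left(-4 - 5\right) 5\right) + 20\right)^{2} = \left(\left(1 + 6 \left(-5\right) \left(-9\right) 5\right) + 20\right)^{2} = \left(\left(1 + 270 \cdot 5\right) + 20\right)^{2} = \left(\left(1 + 1350\right) + 20\right)^{2} = \left(1351 + 20\right)^{2} = 1371^{2} = 1879641$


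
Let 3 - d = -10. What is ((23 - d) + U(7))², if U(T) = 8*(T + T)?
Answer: 14884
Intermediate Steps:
d = 13 (d = 3 - 1*(-10) = 3 + 10 = 13)
U(T) = 16*T (U(T) = 8*(2*T) = 16*T)
((23 - d) + U(7))² = ((23 - 1*13) + 16*7)² = ((23 - 13) + 112)² = (10 + 112)² = 122² = 14884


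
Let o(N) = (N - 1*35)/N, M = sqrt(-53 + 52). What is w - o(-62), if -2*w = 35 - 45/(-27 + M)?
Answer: -180105/9052 - 9*I/292 ≈ -19.897 - 0.030822*I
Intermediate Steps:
M = I (M = sqrt(-1) = I ≈ 1.0*I)
o(N) = (-35 + N)/N (o(N) = (N - 35)/N = (-35 + N)/N)
w = -35/2 + 9*(-27 - I)/292 (w = -(35 - 45*(-27 - I)/730)/2 = -(35 - 9*(-27 - I)/146)/2 = -35/2 + 9*(-27 - I)/292 ≈ -18.332 - 0.030822*I)
w - o(-62) = (-5353/292 - 9*I/292) - (-35 - 62)/(-62) = (-5353/292 - 9*I/292) - (-1)*(-97)/62 = (-5353/292 - 9*I/292) - 1*97/62 = (-5353/292 - 9*I/292) - 97/62 = -180105/9052 - 9*I/292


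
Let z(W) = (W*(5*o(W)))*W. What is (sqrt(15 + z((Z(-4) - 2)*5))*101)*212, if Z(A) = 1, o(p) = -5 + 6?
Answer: 42824*sqrt(35) ≈ 2.5335e+5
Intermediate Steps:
o(p) = 1
z(W) = 5*W**2 (z(W) = (W*(5*1))*W = (W*5)*W = (5*W)*W = 5*W**2)
(sqrt(15 + z((Z(-4) - 2)*5))*101)*212 = (sqrt(15 + 5*((1 - 2)*5)**2)*101)*212 = (sqrt(15 + 5*(-1*5)**2)*101)*212 = (sqrt(15 + 5*(-5)**2)*101)*212 = (sqrt(15 + 5*25)*101)*212 = (sqrt(15 + 125)*101)*212 = (sqrt(140)*101)*212 = ((2*sqrt(35))*101)*212 = (202*sqrt(35))*212 = 42824*sqrt(35)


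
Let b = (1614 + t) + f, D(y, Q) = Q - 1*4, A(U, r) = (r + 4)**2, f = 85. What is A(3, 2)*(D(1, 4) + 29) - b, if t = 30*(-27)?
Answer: 155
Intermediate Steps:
t = -810
A(U, r) = (4 + r)**2
D(y, Q) = -4 + Q (D(y, Q) = Q - 4 = -4 + Q)
b = 889 (b = (1614 - 810) + 85 = 804 + 85 = 889)
A(3, 2)*(D(1, 4) + 29) - b = (4 + 2)**2*((-4 + 4) + 29) - 1*889 = 6**2*(0 + 29) - 889 = 36*29 - 889 = 1044 - 889 = 155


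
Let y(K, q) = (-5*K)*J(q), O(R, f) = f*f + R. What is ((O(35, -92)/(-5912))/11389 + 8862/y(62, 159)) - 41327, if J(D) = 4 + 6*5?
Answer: -7332352833045229/177419208680 ≈ -41328.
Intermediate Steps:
J(D) = 34 (J(D) = 4 + 30 = 34)
O(R, f) = R + f**2 (O(R, f) = f**2 + R = R + f**2)
y(K, q) = -170*K (y(K, q) = -5*K*34 = -170*K)
((O(35, -92)/(-5912))/11389 + 8862/y(62, 159)) - 41327 = (((35 + (-92)**2)/(-5912))/11389 + 8862/((-170*62))) - 41327 = (((35 + 8464)*(-1/5912))*(1/11389) + 8862/(-10540)) - 41327 = ((8499*(-1/5912))*(1/11389) + 8862*(-1/10540)) - 41327 = (-8499/5912*1/11389 - 4431/5270) - 41327 = (-8499/67331768 - 4431/5270) - 41327 = -149195926869/177419208680 - 41327 = -7332352833045229/177419208680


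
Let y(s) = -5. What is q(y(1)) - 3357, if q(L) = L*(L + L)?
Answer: -3307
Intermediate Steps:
q(L) = 2*L² (q(L) = L*(2*L) = 2*L²)
q(y(1)) - 3357 = 2*(-5)² - 3357 = 2*25 - 3357 = 50 - 3357 = -3307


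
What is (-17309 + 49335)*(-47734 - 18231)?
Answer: -2112595090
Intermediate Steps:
(-17309 + 49335)*(-47734 - 18231) = 32026*(-65965) = -2112595090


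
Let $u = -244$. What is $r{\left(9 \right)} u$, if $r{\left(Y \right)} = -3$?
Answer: $732$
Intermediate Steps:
$r{\left(9 \right)} u = \left(-3\right) \left(-244\right) = 732$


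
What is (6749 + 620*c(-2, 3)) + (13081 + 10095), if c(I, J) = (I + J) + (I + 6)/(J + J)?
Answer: 92875/3 ≈ 30958.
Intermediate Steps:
c(I, J) = I + J + (6 + I)/(2*J) (c(I, J) = (I + J) + (6 + I)/((2*J)) = (I + J) + (6 + I)*(1/(2*J)) = (I + J) + (6 + I)/(2*J) = I + J + (6 + I)/(2*J))
(6749 + 620*c(-2, 3)) + (13081 + 10095) = (6749 + 620*((3 + (½)*(-2) + 3*(-2 + 3))/3)) + (13081 + 10095) = (6749 + 620*((3 - 1 + 3*1)/3)) + 23176 = (6749 + 620*((3 - 1 + 3)/3)) + 23176 = (6749 + 620*((⅓)*5)) + 23176 = (6749 + 620*(5/3)) + 23176 = (6749 + 3100/3) + 23176 = 23347/3 + 23176 = 92875/3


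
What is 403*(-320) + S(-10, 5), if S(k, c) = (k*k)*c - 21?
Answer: -128481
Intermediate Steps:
S(k, c) = -21 + c*k**2 (S(k, c) = k**2*c - 21 = c*k**2 - 21 = -21 + c*k**2)
403*(-320) + S(-10, 5) = 403*(-320) + (-21 + 5*(-10)**2) = -128960 + (-21 + 5*100) = -128960 + (-21 + 500) = -128960 + 479 = -128481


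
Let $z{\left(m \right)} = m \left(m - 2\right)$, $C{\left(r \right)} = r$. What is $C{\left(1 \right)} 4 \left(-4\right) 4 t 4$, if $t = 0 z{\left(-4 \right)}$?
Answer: $0$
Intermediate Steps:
$z{\left(m \right)} = m \left(-2 + m\right)$
$t = 0$ ($t = 0 \left(- 4 \left(-2 - 4\right)\right) = 0 \left(\left(-4\right) \left(-6\right)\right) = 0 \cdot 24 = 0$)
$C{\left(1 \right)} 4 \left(-4\right) 4 t 4 = 1 \cdot 4 \left(-4\right) 4 \cdot 0 \cdot 4 = 1 \left(\left(-16\right) 4\right) 0 = 1 \left(-64\right) 0 = \left(-64\right) 0 = 0$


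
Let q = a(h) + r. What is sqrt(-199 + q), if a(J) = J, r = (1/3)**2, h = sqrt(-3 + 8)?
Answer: sqrt(-1790 + 9*sqrt(5))/3 ≈ 14.023*I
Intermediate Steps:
h = sqrt(5) ≈ 2.2361
r = 1/9 (r = (1/3)**2 = 1/9 ≈ 0.11111)
q = 1/9 + sqrt(5) (q = sqrt(5) + 1/9 = 1/9 + sqrt(5) ≈ 2.3472)
sqrt(-199 + q) = sqrt(-199 + (1/9 + sqrt(5))) = sqrt(-1790/9 + sqrt(5))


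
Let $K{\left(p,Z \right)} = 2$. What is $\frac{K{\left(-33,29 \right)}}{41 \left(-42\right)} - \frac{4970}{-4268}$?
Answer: $\frac{2137451}{1837374} \approx 1.1633$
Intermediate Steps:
$\frac{K{\left(-33,29 \right)}}{41 \left(-42\right)} - \frac{4970}{-4268} = \frac{2}{41 \left(-42\right)} - \frac{4970}{-4268} = \frac{2}{-1722} - - \frac{2485}{2134} = 2 \left(- \frac{1}{1722}\right) + \frac{2485}{2134} = - \frac{1}{861} + \frac{2485}{2134} = \frac{2137451}{1837374}$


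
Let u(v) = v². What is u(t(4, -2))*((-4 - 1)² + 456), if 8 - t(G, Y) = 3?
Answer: 12025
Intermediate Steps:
t(G, Y) = 5 (t(G, Y) = 8 - 1*3 = 8 - 3 = 5)
u(t(4, -2))*((-4 - 1)² + 456) = 5²*((-4 - 1)² + 456) = 25*((-5)² + 456) = 25*(25 + 456) = 25*481 = 12025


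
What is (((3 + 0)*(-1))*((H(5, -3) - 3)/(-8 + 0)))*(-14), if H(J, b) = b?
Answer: 63/2 ≈ 31.500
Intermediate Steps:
(((3 + 0)*(-1))*((H(5, -3) - 3)/(-8 + 0)))*(-14) = (((3 + 0)*(-1))*((-3 - 3)/(-8 + 0)))*(-14) = ((3*(-1))*(-6/(-8)))*(-14) = -(-18)*(-1)/8*(-14) = -3*¾*(-14) = -9/4*(-14) = 63/2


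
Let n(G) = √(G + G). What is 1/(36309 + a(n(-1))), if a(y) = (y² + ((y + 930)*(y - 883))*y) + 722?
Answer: 36935/1350076795953 + 821192*I*√2/1350076795953 ≈ 2.7358e-8 + 8.602e-7*I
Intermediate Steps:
n(G) = √2*√G (n(G) = √(2*G) = √2*√G)
a(y) = 722 + y² + y*(-883 + y)*(930 + y) (a(y) = (y² + ((930 + y)*(-883 + y))*y) + 722 = (y² + ((-883 + y)*(930 + y))*y) + 722 = (y² + y*(-883 + y)*(930 + y)) + 722 = 722 + y² + y*(-883 + y)*(930 + y))
1/(36309 + a(n(-1))) = 1/(36309 + (722 + (√2*√(-1))³ - 821190*√2*√(-1) + 48*(√2*√(-1))²)) = 1/(36309 + (722 + (√2*I)³ - 821190*√2*I + 48*(√2*I)²)) = 1/(36309 + (722 + (I*√2)³ - 821190*I*√2 + 48*(I*√2)²)) = 1/(36309 + (722 - 2*I*√2 - 821190*I*√2 + 48*(-2))) = 1/(36309 + (722 - 2*I*√2 - 821190*I*√2 - 96)) = 1/(36309 + (626 - 821192*I*√2)) = 1/(36935 - 821192*I*√2)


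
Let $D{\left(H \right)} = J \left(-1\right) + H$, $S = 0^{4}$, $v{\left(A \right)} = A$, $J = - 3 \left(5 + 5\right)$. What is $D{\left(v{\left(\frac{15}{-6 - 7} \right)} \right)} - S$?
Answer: $\frac{375}{13} \approx 28.846$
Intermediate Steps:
$J = -30$ ($J = \left(-3\right) 10 = -30$)
$S = 0$
$D{\left(H \right)} = 30 + H$ ($D{\left(H \right)} = \left(-30\right) \left(-1\right) + H = 30 + H$)
$D{\left(v{\left(\frac{15}{-6 - 7} \right)} \right)} - S = \left(30 + \frac{15}{-6 - 7}\right) - 0 = \left(30 + \frac{15}{-6 - 7}\right) + 0 = \left(30 + \frac{15}{-13}\right) + 0 = \left(30 + 15 \left(- \frac{1}{13}\right)\right) + 0 = \left(30 - \frac{15}{13}\right) + 0 = \frac{375}{13} + 0 = \frac{375}{13}$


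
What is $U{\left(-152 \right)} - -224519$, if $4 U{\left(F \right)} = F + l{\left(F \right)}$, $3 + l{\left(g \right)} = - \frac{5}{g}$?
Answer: $\frac{136483997}{608} \approx 2.2448 \cdot 10^{5}$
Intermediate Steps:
$l{\left(g \right)} = -3 - \frac{5}{g}$
$U{\left(F \right)} = - \frac{3}{4} - \frac{5}{4 F} + \frac{F}{4}$ ($U{\left(F \right)} = \frac{F - \left(3 + \frac{5}{F}\right)}{4} = \frac{-3 + F - \frac{5}{F}}{4} = - \frac{3}{4} - \frac{5}{4 F} + \frac{F}{4}$)
$U{\left(-152 \right)} - -224519 = \frac{-5 + \left(-152\right)^{2} - -456}{4 \left(-152\right)} - -224519 = \frac{1}{4} \left(- \frac{1}{152}\right) \left(-5 + 23104 + 456\right) + 224519 = \frac{1}{4} \left(- \frac{1}{152}\right) 23555 + 224519 = - \frac{23555}{608} + 224519 = \frac{136483997}{608}$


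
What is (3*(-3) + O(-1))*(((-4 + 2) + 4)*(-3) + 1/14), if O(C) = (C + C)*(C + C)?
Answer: 415/14 ≈ 29.643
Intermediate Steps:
O(C) = 4*C² (O(C) = (2*C)*(2*C) = 4*C²)
(3*(-3) + O(-1))*(((-4 + 2) + 4)*(-3) + 1/14) = (3*(-3) + 4*(-1)²)*(((-4 + 2) + 4)*(-3) + 1/14) = (-9 + 4*1)*((-2 + 4)*(-3) + 1/14) = (-9 + 4)*(2*(-3) + 1/14) = -5*(-6 + 1/14) = -5*(-83/14) = 415/14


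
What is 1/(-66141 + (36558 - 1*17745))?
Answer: -1/47328 ≈ -2.1129e-5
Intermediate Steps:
1/(-66141 + (36558 - 1*17745)) = 1/(-66141 + (36558 - 17745)) = 1/(-66141 + 18813) = 1/(-47328) = -1/47328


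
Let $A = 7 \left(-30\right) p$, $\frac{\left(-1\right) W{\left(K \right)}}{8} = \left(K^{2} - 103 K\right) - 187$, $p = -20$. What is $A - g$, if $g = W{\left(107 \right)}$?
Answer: $6128$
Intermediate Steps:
$W{\left(K \right)} = 1496 - 8 K^{2} + 824 K$ ($W{\left(K \right)} = - 8 \left(\left(K^{2} - 103 K\right) - 187\right) = - 8 \left(-187 + K^{2} - 103 K\right) = 1496 - 8 K^{2} + 824 K$)
$g = -1928$ ($g = 1496 - 8 \cdot 107^{2} + 824 \cdot 107 = 1496 - 91592 + 88168 = -1928$)
$A = 4200$ ($A = 7 \left(-30\right) \left(-20\right) = \left(-210\right) \left(-20\right) = 4200$)
$A - g = 4200 - -1928 = 4200 + 1928 = 6128$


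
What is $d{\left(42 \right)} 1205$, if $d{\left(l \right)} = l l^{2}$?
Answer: $89276040$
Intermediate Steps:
$d{\left(l \right)} = l^{3}$
$d{\left(42 \right)} 1205 = 42^{3} \cdot 1205 = 74088 \cdot 1205 = 89276040$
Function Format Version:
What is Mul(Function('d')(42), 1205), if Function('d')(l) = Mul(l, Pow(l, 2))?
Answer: 89276040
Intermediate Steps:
Function('d')(l) = Pow(l, 3)
Mul(Function('d')(42), 1205) = Mul(Pow(42, 3), 1205) = Mul(74088, 1205) = 89276040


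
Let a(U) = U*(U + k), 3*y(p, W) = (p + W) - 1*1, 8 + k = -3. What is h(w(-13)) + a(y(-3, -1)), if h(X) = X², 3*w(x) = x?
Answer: 359/9 ≈ 39.889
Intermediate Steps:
k = -11 (k = -8 - 3 = -11)
w(x) = x/3
y(p, W) = -⅓ + W/3 + p/3 (y(p, W) = ((p + W) - 1*1)/3 = ((W + p) - 1)/3 = (-1 + W + p)/3 = -⅓ + W/3 + p/3)
a(U) = U*(-11 + U) (a(U) = U*(U - 11) = U*(-11 + U))
h(w(-13)) + a(y(-3, -1)) = ((⅓)*(-13))² + (-⅓ + (⅓)*(-1) + (⅓)*(-3))*(-11 + (-⅓ + (⅓)*(-1) + (⅓)*(-3))) = (-13/3)² + (-⅓ - ⅓ - 1)*(-11 + (-⅓ - ⅓ - 1)) = 169/9 - 5*(-11 - 5/3)/3 = 169/9 - 5/3*(-38/3) = 169/9 + 190/9 = 359/9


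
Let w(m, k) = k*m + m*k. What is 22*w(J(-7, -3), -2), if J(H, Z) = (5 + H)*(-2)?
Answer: -352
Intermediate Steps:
J(H, Z) = -10 - 2*H
w(m, k) = 2*k*m (w(m, k) = k*m + k*m = 2*k*m)
22*w(J(-7, -3), -2) = 22*(2*(-2)*(-10 - 2*(-7))) = 22*(2*(-2)*(-10 + 14)) = 22*(2*(-2)*4) = 22*(-16) = -352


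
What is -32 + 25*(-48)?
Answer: -1232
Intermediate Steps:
-32 + 25*(-48) = -32 - 1200 = -1232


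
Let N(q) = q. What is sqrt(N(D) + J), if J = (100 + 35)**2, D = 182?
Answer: sqrt(18407) ≈ 135.67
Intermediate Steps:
J = 18225 (J = 135**2 = 18225)
sqrt(N(D) + J) = sqrt(182 + 18225) = sqrt(18407)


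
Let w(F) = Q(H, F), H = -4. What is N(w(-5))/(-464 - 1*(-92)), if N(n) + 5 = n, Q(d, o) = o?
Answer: 5/186 ≈ 0.026882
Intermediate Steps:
w(F) = F
N(n) = -5 + n
N(w(-5))/(-464 - 1*(-92)) = (-5 - 5)/(-464 - 1*(-92)) = -10/(-464 + 92) = -10/(-372) = -10*(-1/372) = 5/186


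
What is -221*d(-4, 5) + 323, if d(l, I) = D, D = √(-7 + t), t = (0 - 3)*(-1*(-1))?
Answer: 323 - 221*I*√10 ≈ 323.0 - 698.86*I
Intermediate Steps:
t = -3 (t = -3*1 = -3)
D = I*√10 (D = √(-7 - 3) = √(-10) = I*√10 ≈ 3.1623*I)
d(l, I) = I*√10
-221*d(-4, 5) + 323 = -221*I*√10 + 323 = 323 - 221*I*√10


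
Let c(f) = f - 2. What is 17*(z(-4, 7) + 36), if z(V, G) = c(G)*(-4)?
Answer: 272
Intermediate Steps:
c(f) = -2 + f
z(V, G) = 8 - 4*G (z(V, G) = (-2 + G)*(-4) = 8 - 4*G)
17*(z(-4, 7) + 36) = 17*((8 - 4*7) + 36) = 17*((8 - 28) + 36) = 17*(-20 + 36) = 17*16 = 272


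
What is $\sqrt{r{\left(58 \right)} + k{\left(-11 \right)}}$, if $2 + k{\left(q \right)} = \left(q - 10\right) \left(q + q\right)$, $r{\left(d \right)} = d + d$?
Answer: $24$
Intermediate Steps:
$r{\left(d \right)} = 2 d$
$k{\left(q \right)} = -2 + 2 q \left(-10 + q\right)$ ($k{\left(q \right)} = -2 + \left(q - 10\right) \left(q + q\right) = -2 + \left(-10 + q\right) 2 q = -2 + 2 q \left(-10 + q\right)$)
$\sqrt{r{\left(58 \right)} + k{\left(-11 \right)}} = \sqrt{2 \cdot 58 - \left(-218 - 242\right)} = \sqrt{116 + \left(-2 + 220 + 2 \cdot 121\right)} = \sqrt{116 + \left(-2 + 220 + 242\right)} = \sqrt{116 + 460} = \sqrt{576} = 24$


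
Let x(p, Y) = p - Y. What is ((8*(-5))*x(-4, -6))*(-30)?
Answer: 2400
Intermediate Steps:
((8*(-5))*x(-4, -6))*(-30) = ((8*(-5))*(-4 - 1*(-6)))*(-30) = -40*(-4 + 6)*(-30) = -40*2*(-30) = -80*(-30) = 2400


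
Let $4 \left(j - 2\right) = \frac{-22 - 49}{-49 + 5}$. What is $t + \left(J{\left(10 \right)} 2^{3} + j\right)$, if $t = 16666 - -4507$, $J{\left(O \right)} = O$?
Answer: $\frac{3740951}{176} \approx 21255.0$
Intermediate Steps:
$j = \frac{423}{176}$ ($j = 2 + \frac{\left(-22 - 49\right) \frac{1}{-49 + 5}}{4} = 2 + \frac{\left(-71\right) \frac{1}{-44}}{4} = 2 + \frac{\left(-71\right) \left(- \frac{1}{44}\right)}{4} = 2 + \frac{1}{4} \cdot \frac{71}{44} = 2 + \frac{71}{176} = \frac{423}{176} \approx 2.4034$)
$t = 21173$ ($t = 16666 + 4507 = 21173$)
$t + \left(J{\left(10 \right)} 2^{3} + j\right) = 21173 + \left(10 \cdot 2^{3} + \frac{423}{176}\right) = 21173 + \left(10 \cdot 8 + \frac{423}{176}\right) = 21173 + \left(80 + \frac{423}{176}\right) = 21173 + \frac{14503}{176} = \frac{3740951}{176}$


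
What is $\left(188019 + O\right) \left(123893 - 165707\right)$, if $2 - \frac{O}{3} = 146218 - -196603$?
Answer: $35142074532$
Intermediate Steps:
$O = -1028457$ ($O = 6 - 3 \left(146218 - -196603\right) = 6 - 3 \left(146218 + 196603\right) = 6 - 1028463 = -1028457$)
$\left(188019 + O\right) \left(123893 - 165707\right) = \left(188019 - 1028457\right) \left(123893 - 165707\right) = \left(-840438\right) \left(-41814\right) = 35142074532$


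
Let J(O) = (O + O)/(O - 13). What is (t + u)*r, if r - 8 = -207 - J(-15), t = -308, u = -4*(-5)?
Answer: 403344/7 ≈ 57621.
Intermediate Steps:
u = 20
J(O) = 2*O/(-13 + O) (J(O) = (2*O)/(-13 + O) = 2*O/(-13 + O))
r = -2801/14 (r = 8 + (-207 - 2*(-15)/(-13 - 15)) = 8 + (-207 - 2*(-15)/(-28)) = 8 + (-207 - 2*(-15)*(-1)/28) = 8 + (-207 - 1*15/14) = 8 + (-207 - 15/14) = 8 - 2913/14 = -2801/14 ≈ -200.07)
(t + u)*r = (-308 + 20)*(-2801/14) = -288*(-2801/14) = 403344/7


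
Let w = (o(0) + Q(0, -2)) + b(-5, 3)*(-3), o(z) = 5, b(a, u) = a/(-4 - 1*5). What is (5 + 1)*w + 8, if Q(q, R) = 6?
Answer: 64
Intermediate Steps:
b(a, u) = -a/9 (b(a, u) = a/(-4 - 5) = a/(-9) = a*(-⅑) = -a/9)
w = 28/3 (w = (5 + 6) - ⅑*(-5)*(-3) = 11 + (5/9)*(-3) = 11 - 5/3 = 28/3 ≈ 9.3333)
(5 + 1)*w + 8 = (5 + 1)*(28/3) + 8 = 6*(28/3) + 8 = 56 + 8 = 64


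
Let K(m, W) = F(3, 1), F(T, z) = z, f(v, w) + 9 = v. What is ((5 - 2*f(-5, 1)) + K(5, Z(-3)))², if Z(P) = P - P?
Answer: 1156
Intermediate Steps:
f(v, w) = -9 + v
Z(P) = 0
K(m, W) = 1
((5 - 2*f(-5, 1)) + K(5, Z(-3)))² = ((5 - 2*(-9 - 5)) + 1)² = ((5 - 2*(-14)) + 1)² = ((5 + 28) + 1)² = (33 + 1)² = 34² = 1156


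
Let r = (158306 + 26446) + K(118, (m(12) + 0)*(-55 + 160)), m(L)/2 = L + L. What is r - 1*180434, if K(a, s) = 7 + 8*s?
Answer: 44645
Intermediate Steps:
m(L) = 4*L (m(L) = 2*(L + L) = 2*(2*L) = 4*L)
r = 225079 (r = (158306 + 26446) + (7 + 8*((4*12 + 0)*(-55 + 160))) = 184752 + (7 + 8*((48 + 0)*105)) = 184752 + (7 + 8*(48*105)) = 184752 + (7 + 8*5040) = 184752 + (7 + 40320) = 184752 + 40327 = 225079)
r - 1*180434 = 225079 - 1*180434 = 225079 - 180434 = 44645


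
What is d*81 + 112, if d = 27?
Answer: 2299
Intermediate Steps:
d*81 + 112 = 27*81 + 112 = 2187 + 112 = 2299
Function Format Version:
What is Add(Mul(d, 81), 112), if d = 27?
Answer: 2299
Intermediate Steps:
Add(Mul(d, 81), 112) = Add(Mul(27, 81), 112) = Add(2187, 112) = 2299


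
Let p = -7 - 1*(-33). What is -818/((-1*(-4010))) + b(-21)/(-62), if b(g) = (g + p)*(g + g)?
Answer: 197846/62155 ≈ 3.1831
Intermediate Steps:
p = 26 (p = -7 + 33 = 26)
b(g) = 2*g*(26 + g) (b(g) = (g + 26)*(g + g) = (26 + g)*(2*g) = 2*g*(26 + g))
-818/((-1*(-4010))) + b(-21)/(-62) = -818/((-1*(-4010))) + (2*(-21)*(26 - 21))/(-62) = -818/4010 + (2*(-21)*5)*(-1/62) = -818*1/4010 - 210*(-1/62) = -409/2005 + 105/31 = 197846/62155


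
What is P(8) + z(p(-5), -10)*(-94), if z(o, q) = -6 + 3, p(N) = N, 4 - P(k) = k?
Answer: 278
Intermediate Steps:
P(k) = 4 - k
z(o, q) = -3
P(8) + z(p(-5), -10)*(-94) = (4 - 1*8) - 3*(-94) = (4 - 8) + 282 = -4 + 282 = 278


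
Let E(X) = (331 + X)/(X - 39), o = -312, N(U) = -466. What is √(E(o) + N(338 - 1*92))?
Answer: I*√6379815/117 ≈ 21.588*I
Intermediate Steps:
E(X) = (331 + X)/(-39 + X)
√(E(o) + N(338 - 1*92)) = √((331 - 312)/(-39 - 312) - 466) = √(19/(-351) - 466) = √(-1/351*19 - 466) = √(-19/351 - 466) = √(-163585/351) = I*√6379815/117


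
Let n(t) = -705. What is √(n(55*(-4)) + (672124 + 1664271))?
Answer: √2335690 ≈ 1528.3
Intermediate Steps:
√(n(55*(-4)) + (672124 + 1664271)) = √(-705 + (672124 + 1664271)) = √(-705 + 2336395) = √2335690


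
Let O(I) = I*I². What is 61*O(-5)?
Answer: -7625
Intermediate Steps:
O(I) = I³
61*O(-5) = 61*(-5)³ = 61*(-125) = -7625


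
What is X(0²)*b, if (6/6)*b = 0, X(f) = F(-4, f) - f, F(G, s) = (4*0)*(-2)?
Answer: 0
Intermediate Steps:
F(G, s) = 0 (F(G, s) = 0*(-2) = 0)
X(f) = -f (X(f) = 0 - f = -f)
b = 0
X(0²)*b = -1*0²*0 = -1*0*0 = 0*0 = 0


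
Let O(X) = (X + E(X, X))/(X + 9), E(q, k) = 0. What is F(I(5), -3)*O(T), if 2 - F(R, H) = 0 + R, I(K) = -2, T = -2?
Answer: -8/7 ≈ -1.1429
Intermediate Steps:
F(R, H) = 2 - R (F(R, H) = 2 - (0 + R) = 2 - R)
O(X) = X/(9 + X) (O(X) = (X + 0)/(X + 9) = X/(9 + X))
F(I(5), -3)*O(T) = (2 - 1*(-2))*(-2/(9 - 2)) = (2 + 2)*(-2/7) = 4*(-2*1/7) = 4*(-2/7) = -8/7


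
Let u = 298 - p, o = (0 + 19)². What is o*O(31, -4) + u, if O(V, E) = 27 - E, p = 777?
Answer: 10712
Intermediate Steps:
o = 361 (o = 19² = 361)
u = -479 (u = 298 - 1*777 = 298 - 777 = -479)
o*O(31, -4) + u = 361*(27 - 1*(-4)) - 479 = 361*(27 + 4) - 479 = 361*31 - 479 = 11191 - 479 = 10712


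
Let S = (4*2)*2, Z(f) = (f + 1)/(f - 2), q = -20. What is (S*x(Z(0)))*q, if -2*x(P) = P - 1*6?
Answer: -1040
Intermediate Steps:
Z(f) = (1 + f)/(-2 + f)
x(P) = 3 - P/2 (x(P) = -(P - 1*6)/2 = -(P - 6)/2 = -(-6 + P)/2 = 3 - P/2)
S = 16 (S = 8*2 = 16)
(S*x(Z(0)))*q = (16*(3 - (1 + 0)/(2*(-2 + 0))))*(-20) = (16*(3 - 1/(2*(-2))))*(-20) = (16*(3 - (-1)/4))*(-20) = (16*(3 - ½*(-½)))*(-20) = (16*(3 + ¼))*(-20) = (16*(13/4))*(-20) = 52*(-20) = -1040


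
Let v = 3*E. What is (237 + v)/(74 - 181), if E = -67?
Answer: -36/107 ≈ -0.33645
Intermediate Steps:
v = -201 (v = 3*(-67) = -201)
(237 + v)/(74 - 181) = (237 - 201)/(74 - 181) = 36/(-107) = 36*(-1/107) = -36/107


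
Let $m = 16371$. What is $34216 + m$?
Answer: $50587$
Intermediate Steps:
$34216 + m = 34216 + 16371 = 50587$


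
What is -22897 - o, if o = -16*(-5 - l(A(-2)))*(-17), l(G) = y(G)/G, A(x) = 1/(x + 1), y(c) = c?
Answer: -21265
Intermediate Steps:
A(x) = 1/(1 + x)
l(G) = 1 (l(G) = G/G = 1)
o = -1632 (o = -16*(-5 - 1*1)*(-17) = -16*(-5 - 1)*(-17) = -16*(-6)*(-17) = 96*(-17) = -1632)
-22897 - o = -22897 - 1*(-1632) = -22897 + 1632 = -21265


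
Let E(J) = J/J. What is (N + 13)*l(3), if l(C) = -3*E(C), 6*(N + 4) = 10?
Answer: -32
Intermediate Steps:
N = -7/3 (N = -4 + (1/6)*10 = -4 + 5/3 = -7/3 ≈ -2.3333)
E(J) = 1
l(C) = -3 (l(C) = -3*1 = -3)
(N + 13)*l(3) = (-7/3 + 13)*(-3) = (32/3)*(-3) = -32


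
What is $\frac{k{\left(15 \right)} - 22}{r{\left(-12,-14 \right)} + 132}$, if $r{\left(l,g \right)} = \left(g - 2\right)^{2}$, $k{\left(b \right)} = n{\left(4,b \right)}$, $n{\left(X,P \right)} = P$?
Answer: $- \frac{7}{388} \approx -0.018041$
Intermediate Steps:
$k{\left(b \right)} = b$
$r{\left(l,g \right)} = \left(-2 + g\right)^{2}$
$\frac{k{\left(15 \right)} - 22}{r{\left(-12,-14 \right)} + 132} = \frac{15 - 22}{\left(-2 - 14\right)^{2} + 132} = \frac{15 - 22}{\left(-16\right)^{2} + 132} = \frac{15 - 22}{256 + 132} = - \frac{7}{388}$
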